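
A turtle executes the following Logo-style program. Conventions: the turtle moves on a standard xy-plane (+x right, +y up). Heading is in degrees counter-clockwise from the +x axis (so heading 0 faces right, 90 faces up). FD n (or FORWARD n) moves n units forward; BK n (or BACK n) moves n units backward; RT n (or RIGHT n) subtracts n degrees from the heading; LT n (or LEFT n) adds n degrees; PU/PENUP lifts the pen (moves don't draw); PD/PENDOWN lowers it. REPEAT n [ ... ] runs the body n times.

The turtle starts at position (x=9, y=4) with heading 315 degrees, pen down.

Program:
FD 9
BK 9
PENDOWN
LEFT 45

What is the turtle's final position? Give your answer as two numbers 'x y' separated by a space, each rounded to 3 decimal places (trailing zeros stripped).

Executing turtle program step by step:
Start: pos=(9,4), heading=315, pen down
FD 9: (9,4) -> (15.364,-2.364) [heading=315, draw]
BK 9: (15.364,-2.364) -> (9,4) [heading=315, draw]
PD: pen down
LT 45: heading 315 -> 0
Final: pos=(9,4), heading=0, 2 segment(s) drawn

Answer: 9 4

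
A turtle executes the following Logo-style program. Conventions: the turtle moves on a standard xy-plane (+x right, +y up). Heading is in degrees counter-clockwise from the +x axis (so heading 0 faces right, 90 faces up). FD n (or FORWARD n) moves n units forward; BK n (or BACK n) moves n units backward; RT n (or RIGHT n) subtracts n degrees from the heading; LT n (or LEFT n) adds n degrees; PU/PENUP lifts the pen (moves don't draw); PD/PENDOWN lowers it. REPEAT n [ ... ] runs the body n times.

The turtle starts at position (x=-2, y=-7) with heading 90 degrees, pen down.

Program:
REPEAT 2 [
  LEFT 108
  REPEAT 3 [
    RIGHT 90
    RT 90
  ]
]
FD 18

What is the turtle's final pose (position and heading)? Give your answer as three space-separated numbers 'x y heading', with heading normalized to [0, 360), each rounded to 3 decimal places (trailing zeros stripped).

Executing turtle program step by step:
Start: pos=(-2,-7), heading=90, pen down
REPEAT 2 [
  -- iteration 1/2 --
  LT 108: heading 90 -> 198
  REPEAT 3 [
    -- iteration 1/3 --
    RT 90: heading 198 -> 108
    RT 90: heading 108 -> 18
    -- iteration 2/3 --
    RT 90: heading 18 -> 288
    RT 90: heading 288 -> 198
    -- iteration 3/3 --
    RT 90: heading 198 -> 108
    RT 90: heading 108 -> 18
  ]
  -- iteration 2/2 --
  LT 108: heading 18 -> 126
  REPEAT 3 [
    -- iteration 1/3 --
    RT 90: heading 126 -> 36
    RT 90: heading 36 -> 306
    -- iteration 2/3 --
    RT 90: heading 306 -> 216
    RT 90: heading 216 -> 126
    -- iteration 3/3 --
    RT 90: heading 126 -> 36
    RT 90: heading 36 -> 306
  ]
]
FD 18: (-2,-7) -> (8.58,-21.562) [heading=306, draw]
Final: pos=(8.58,-21.562), heading=306, 1 segment(s) drawn

Answer: 8.58 -21.562 306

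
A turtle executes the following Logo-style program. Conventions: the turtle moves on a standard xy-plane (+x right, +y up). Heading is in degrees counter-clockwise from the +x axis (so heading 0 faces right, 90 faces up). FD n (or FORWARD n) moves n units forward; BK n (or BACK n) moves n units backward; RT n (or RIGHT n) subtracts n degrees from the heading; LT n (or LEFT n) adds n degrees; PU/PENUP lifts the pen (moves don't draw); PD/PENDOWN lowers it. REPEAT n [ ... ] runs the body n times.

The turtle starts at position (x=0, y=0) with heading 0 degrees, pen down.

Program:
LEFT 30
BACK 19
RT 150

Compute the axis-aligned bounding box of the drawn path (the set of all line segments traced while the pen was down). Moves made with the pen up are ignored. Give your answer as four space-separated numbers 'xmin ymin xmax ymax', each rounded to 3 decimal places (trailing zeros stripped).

Executing turtle program step by step:
Start: pos=(0,0), heading=0, pen down
LT 30: heading 0 -> 30
BK 19: (0,0) -> (-16.454,-9.5) [heading=30, draw]
RT 150: heading 30 -> 240
Final: pos=(-16.454,-9.5), heading=240, 1 segment(s) drawn

Segment endpoints: x in {-16.454, 0}, y in {-9.5, 0}
xmin=-16.454, ymin=-9.5, xmax=0, ymax=0

Answer: -16.454 -9.5 0 0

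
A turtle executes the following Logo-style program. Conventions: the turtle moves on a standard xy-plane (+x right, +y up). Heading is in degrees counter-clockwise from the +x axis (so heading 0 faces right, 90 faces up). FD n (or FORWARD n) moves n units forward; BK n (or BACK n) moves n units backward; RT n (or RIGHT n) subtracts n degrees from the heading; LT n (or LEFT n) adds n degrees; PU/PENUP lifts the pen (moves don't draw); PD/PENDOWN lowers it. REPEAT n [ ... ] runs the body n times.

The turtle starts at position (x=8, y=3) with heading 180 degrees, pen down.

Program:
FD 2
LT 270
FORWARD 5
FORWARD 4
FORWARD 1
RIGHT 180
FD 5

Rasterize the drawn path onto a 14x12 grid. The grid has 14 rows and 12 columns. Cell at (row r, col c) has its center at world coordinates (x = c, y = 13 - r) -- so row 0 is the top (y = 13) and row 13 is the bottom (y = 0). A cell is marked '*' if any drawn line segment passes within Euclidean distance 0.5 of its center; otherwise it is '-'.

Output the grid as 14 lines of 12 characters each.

Answer: ------*-----
------*-----
------*-----
------*-----
------*-----
------*-----
------*-----
------*-----
------*-----
------*-----
------***---
------------
------------
------------

Derivation:
Segment 0: (8,3) -> (6,3)
Segment 1: (6,3) -> (6,8)
Segment 2: (6,8) -> (6,12)
Segment 3: (6,12) -> (6,13)
Segment 4: (6,13) -> (6,8)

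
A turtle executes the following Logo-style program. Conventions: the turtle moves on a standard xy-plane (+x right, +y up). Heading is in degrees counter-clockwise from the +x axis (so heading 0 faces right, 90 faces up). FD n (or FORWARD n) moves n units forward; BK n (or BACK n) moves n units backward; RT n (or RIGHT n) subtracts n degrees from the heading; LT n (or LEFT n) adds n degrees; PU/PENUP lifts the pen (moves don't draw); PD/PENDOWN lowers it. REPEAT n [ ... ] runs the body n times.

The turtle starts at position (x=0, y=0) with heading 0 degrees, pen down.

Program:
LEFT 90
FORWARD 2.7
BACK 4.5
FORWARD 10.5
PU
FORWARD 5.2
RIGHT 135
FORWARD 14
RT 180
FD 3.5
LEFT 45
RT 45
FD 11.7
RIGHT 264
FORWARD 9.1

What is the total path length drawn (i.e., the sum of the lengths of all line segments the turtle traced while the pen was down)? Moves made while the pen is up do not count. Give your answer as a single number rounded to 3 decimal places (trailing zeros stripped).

Answer: 17.7

Derivation:
Executing turtle program step by step:
Start: pos=(0,0), heading=0, pen down
LT 90: heading 0 -> 90
FD 2.7: (0,0) -> (0,2.7) [heading=90, draw]
BK 4.5: (0,2.7) -> (0,-1.8) [heading=90, draw]
FD 10.5: (0,-1.8) -> (0,8.7) [heading=90, draw]
PU: pen up
FD 5.2: (0,8.7) -> (0,13.9) [heading=90, move]
RT 135: heading 90 -> 315
FD 14: (0,13.9) -> (9.899,4.001) [heading=315, move]
RT 180: heading 315 -> 135
FD 3.5: (9.899,4.001) -> (7.425,6.475) [heading=135, move]
LT 45: heading 135 -> 180
RT 45: heading 180 -> 135
FD 11.7: (7.425,6.475) -> (-0.849,14.749) [heading=135, move]
RT 264: heading 135 -> 231
FD 9.1: (-0.849,14.749) -> (-6.575,7.676) [heading=231, move]
Final: pos=(-6.575,7.676), heading=231, 3 segment(s) drawn

Segment lengths:
  seg 1: (0,0) -> (0,2.7), length = 2.7
  seg 2: (0,2.7) -> (0,-1.8), length = 4.5
  seg 3: (0,-1.8) -> (0,8.7), length = 10.5
Total = 17.7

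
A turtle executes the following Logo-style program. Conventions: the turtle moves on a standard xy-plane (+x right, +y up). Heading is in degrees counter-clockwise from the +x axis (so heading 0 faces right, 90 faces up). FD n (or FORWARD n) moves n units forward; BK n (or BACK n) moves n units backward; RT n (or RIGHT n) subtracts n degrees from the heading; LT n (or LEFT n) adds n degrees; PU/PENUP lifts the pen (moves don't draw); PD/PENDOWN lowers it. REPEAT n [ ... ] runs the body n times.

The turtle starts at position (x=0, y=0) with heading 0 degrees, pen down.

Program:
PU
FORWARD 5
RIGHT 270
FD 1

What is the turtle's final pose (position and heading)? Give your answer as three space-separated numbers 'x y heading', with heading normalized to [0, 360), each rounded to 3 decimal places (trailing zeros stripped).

Executing turtle program step by step:
Start: pos=(0,0), heading=0, pen down
PU: pen up
FD 5: (0,0) -> (5,0) [heading=0, move]
RT 270: heading 0 -> 90
FD 1: (5,0) -> (5,1) [heading=90, move]
Final: pos=(5,1), heading=90, 0 segment(s) drawn

Answer: 5 1 90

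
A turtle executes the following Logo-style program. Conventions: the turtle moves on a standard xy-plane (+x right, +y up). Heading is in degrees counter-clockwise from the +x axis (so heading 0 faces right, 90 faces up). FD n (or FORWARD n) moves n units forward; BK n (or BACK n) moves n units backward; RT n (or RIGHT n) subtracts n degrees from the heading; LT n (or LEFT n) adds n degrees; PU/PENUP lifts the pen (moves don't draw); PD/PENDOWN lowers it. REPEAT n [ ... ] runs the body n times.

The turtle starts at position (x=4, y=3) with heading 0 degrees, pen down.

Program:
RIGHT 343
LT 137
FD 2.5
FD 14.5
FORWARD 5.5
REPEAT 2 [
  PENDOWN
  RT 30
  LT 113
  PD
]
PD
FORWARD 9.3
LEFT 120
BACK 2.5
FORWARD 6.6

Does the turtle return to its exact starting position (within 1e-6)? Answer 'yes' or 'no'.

Answer: no

Derivation:
Executing turtle program step by step:
Start: pos=(4,3), heading=0, pen down
RT 343: heading 0 -> 17
LT 137: heading 17 -> 154
FD 2.5: (4,3) -> (1.753,4.096) [heading=154, draw]
FD 14.5: (1.753,4.096) -> (-11.279,10.452) [heading=154, draw]
FD 5.5: (-11.279,10.452) -> (-16.223,12.863) [heading=154, draw]
REPEAT 2 [
  -- iteration 1/2 --
  PD: pen down
  RT 30: heading 154 -> 124
  LT 113: heading 124 -> 237
  PD: pen down
  -- iteration 2/2 --
  PD: pen down
  RT 30: heading 237 -> 207
  LT 113: heading 207 -> 320
  PD: pen down
]
PD: pen down
FD 9.3: (-16.223,12.863) -> (-9.099,6.885) [heading=320, draw]
LT 120: heading 320 -> 80
BK 2.5: (-9.099,6.885) -> (-9.533,4.423) [heading=80, draw]
FD 6.6: (-9.533,4.423) -> (-8.387,10.923) [heading=80, draw]
Final: pos=(-8.387,10.923), heading=80, 6 segment(s) drawn

Start position: (4, 3)
Final position: (-8.387, 10.923)
Distance = 14.704; >= 1e-6 -> NOT closed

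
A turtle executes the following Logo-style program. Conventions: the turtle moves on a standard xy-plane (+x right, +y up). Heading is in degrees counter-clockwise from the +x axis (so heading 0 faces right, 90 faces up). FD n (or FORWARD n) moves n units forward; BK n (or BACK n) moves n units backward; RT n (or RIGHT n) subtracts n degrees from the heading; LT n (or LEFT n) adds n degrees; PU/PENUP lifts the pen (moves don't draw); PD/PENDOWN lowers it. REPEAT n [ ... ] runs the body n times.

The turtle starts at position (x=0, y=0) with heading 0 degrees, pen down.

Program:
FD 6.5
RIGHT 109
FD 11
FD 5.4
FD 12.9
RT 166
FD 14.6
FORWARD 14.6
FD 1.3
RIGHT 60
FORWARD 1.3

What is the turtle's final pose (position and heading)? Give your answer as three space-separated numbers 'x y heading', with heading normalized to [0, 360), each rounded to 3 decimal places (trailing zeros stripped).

Executing turtle program step by step:
Start: pos=(0,0), heading=0, pen down
FD 6.5: (0,0) -> (6.5,0) [heading=0, draw]
RT 109: heading 0 -> 251
FD 11: (6.5,0) -> (2.919,-10.401) [heading=251, draw]
FD 5.4: (2.919,-10.401) -> (1.161,-15.507) [heading=251, draw]
FD 12.9: (1.161,-15.507) -> (-3.039,-27.704) [heading=251, draw]
RT 166: heading 251 -> 85
FD 14.6: (-3.039,-27.704) -> (-1.767,-13.159) [heading=85, draw]
FD 14.6: (-1.767,-13.159) -> (-0.494,1.385) [heading=85, draw]
FD 1.3: (-0.494,1.385) -> (-0.381,2.68) [heading=85, draw]
RT 60: heading 85 -> 25
FD 1.3: (-0.381,2.68) -> (0.797,3.23) [heading=25, draw]
Final: pos=(0.797,3.23), heading=25, 8 segment(s) drawn

Answer: 0.797 3.23 25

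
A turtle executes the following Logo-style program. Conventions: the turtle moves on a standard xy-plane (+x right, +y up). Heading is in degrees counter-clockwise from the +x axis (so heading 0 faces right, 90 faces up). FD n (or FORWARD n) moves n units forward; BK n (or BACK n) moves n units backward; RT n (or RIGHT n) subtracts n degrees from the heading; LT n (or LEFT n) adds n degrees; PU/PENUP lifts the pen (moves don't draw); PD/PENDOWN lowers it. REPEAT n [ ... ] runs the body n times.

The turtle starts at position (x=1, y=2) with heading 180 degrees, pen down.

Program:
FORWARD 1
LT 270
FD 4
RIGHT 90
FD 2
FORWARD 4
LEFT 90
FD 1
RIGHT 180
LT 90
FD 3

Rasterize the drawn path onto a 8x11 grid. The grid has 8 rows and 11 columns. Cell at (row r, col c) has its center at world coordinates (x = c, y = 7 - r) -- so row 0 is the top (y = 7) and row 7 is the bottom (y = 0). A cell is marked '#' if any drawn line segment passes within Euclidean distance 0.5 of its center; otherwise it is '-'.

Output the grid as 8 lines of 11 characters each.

Segment 0: (1,2) -> (0,2)
Segment 1: (0,2) -> (0,6)
Segment 2: (0,6) -> (2,6)
Segment 3: (2,6) -> (6,6)
Segment 4: (6,6) -> (6,7)
Segment 5: (6,7) -> (9,7)

Answer: ------####-
#######----
#----------
#----------
#----------
##---------
-----------
-----------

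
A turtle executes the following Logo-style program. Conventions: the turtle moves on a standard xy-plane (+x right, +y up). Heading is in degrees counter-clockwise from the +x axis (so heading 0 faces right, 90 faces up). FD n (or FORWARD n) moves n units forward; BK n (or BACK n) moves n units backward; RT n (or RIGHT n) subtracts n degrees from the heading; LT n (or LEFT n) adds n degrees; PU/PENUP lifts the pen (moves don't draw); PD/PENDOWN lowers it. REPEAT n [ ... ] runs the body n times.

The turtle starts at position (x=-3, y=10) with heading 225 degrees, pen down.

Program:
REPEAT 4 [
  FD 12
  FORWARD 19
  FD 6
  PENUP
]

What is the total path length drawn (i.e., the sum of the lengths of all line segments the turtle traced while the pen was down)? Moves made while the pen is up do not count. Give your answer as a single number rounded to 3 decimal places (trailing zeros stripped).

Executing turtle program step by step:
Start: pos=(-3,10), heading=225, pen down
REPEAT 4 [
  -- iteration 1/4 --
  FD 12: (-3,10) -> (-11.485,1.515) [heading=225, draw]
  FD 19: (-11.485,1.515) -> (-24.92,-11.92) [heading=225, draw]
  FD 6: (-24.92,-11.92) -> (-29.163,-16.163) [heading=225, draw]
  PU: pen up
  -- iteration 2/4 --
  FD 12: (-29.163,-16.163) -> (-37.648,-24.648) [heading=225, move]
  FD 19: (-37.648,-24.648) -> (-51.083,-38.083) [heading=225, move]
  FD 6: (-51.083,-38.083) -> (-55.326,-42.326) [heading=225, move]
  PU: pen up
  -- iteration 3/4 --
  FD 12: (-55.326,-42.326) -> (-63.811,-50.811) [heading=225, move]
  FD 19: (-63.811,-50.811) -> (-77.246,-64.246) [heading=225, move]
  FD 6: (-77.246,-64.246) -> (-81.489,-68.489) [heading=225, move]
  PU: pen up
  -- iteration 4/4 --
  FD 12: (-81.489,-68.489) -> (-89.974,-76.974) [heading=225, move]
  FD 19: (-89.974,-76.974) -> (-103.409,-90.409) [heading=225, move]
  FD 6: (-103.409,-90.409) -> (-107.652,-94.652) [heading=225, move]
  PU: pen up
]
Final: pos=(-107.652,-94.652), heading=225, 3 segment(s) drawn

Segment lengths:
  seg 1: (-3,10) -> (-11.485,1.515), length = 12
  seg 2: (-11.485,1.515) -> (-24.92,-11.92), length = 19
  seg 3: (-24.92,-11.92) -> (-29.163,-16.163), length = 6
Total = 37

Answer: 37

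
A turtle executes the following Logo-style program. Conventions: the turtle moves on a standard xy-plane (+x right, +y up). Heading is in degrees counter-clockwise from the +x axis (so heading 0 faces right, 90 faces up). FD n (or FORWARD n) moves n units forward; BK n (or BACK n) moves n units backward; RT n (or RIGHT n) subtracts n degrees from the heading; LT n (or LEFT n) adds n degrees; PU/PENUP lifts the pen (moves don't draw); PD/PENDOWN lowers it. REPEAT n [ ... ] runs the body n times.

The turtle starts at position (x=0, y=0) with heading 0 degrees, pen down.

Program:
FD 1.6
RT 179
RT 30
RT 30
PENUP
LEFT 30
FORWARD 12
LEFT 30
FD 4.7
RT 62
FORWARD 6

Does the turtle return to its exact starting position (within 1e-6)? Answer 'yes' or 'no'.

Answer: no

Derivation:
Executing turtle program step by step:
Start: pos=(0,0), heading=0, pen down
FD 1.6: (0,0) -> (1.6,0) [heading=0, draw]
RT 179: heading 0 -> 181
RT 30: heading 181 -> 151
RT 30: heading 151 -> 121
PU: pen up
LT 30: heading 121 -> 151
FD 12: (1.6,0) -> (-8.895,5.818) [heading=151, move]
LT 30: heading 151 -> 181
FD 4.7: (-8.895,5.818) -> (-13.595,5.736) [heading=181, move]
RT 62: heading 181 -> 119
FD 6: (-13.595,5.736) -> (-16.504,10.983) [heading=119, move]
Final: pos=(-16.504,10.983), heading=119, 1 segment(s) drawn

Start position: (0, 0)
Final position: (-16.504, 10.983)
Distance = 19.824; >= 1e-6 -> NOT closed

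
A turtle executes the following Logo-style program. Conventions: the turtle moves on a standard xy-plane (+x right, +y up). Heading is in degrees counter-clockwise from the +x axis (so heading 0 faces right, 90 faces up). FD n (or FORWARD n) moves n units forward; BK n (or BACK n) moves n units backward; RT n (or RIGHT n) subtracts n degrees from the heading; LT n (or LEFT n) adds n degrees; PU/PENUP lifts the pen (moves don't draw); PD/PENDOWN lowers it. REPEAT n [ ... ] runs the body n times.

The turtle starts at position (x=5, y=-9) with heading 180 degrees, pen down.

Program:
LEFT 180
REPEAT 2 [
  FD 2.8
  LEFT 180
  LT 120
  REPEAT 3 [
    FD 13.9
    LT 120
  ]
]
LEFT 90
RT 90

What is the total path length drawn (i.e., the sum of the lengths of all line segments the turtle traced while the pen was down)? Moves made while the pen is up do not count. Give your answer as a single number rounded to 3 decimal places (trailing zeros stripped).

Executing turtle program step by step:
Start: pos=(5,-9), heading=180, pen down
LT 180: heading 180 -> 0
REPEAT 2 [
  -- iteration 1/2 --
  FD 2.8: (5,-9) -> (7.8,-9) [heading=0, draw]
  LT 180: heading 0 -> 180
  LT 120: heading 180 -> 300
  REPEAT 3 [
    -- iteration 1/3 --
    FD 13.9: (7.8,-9) -> (14.75,-21.038) [heading=300, draw]
    LT 120: heading 300 -> 60
    -- iteration 2/3 --
    FD 13.9: (14.75,-21.038) -> (21.7,-9) [heading=60, draw]
    LT 120: heading 60 -> 180
    -- iteration 3/3 --
    FD 13.9: (21.7,-9) -> (7.8,-9) [heading=180, draw]
    LT 120: heading 180 -> 300
  ]
  -- iteration 2/2 --
  FD 2.8: (7.8,-9) -> (9.2,-11.425) [heading=300, draw]
  LT 180: heading 300 -> 120
  LT 120: heading 120 -> 240
  REPEAT 3 [
    -- iteration 1/3 --
    FD 13.9: (9.2,-11.425) -> (2.25,-23.463) [heading=240, draw]
    LT 120: heading 240 -> 0
    -- iteration 2/3 --
    FD 13.9: (2.25,-23.463) -> (16.15,-23.463) [heading=0, draw]
    LT 120: heading 0 -> 120
    -- iteration 3/3 --
    FD 13.9: (16.15,-23.463) -> (9.2,-11.425) [heading=120, draw]
    LT 120: heading 120 -> 240
  ]
]
LT 90: heading 240 -> 330
RT 90: heading 330 -> 240
Final: pos=(9.2,-11.425), heading=240, 8 segment(s) drawn

Segment lengths:
  seg 1: (5,-9) -> (7.8,-9), length = 2.8
  seg 2: (7.8,-9) -> (14.75,-21.038), length = 13.9
  seg 3: (14.75,-21.038) -> (21.7,-9), length = 13.9
  seg 4: (21.7,-9) -> (7.8,-9), length = 13.9
  seg 5: (7.8,-9) -> (9.2,-11.425), length = 2.8
  seg 6: (9.2,-11.425) -> (2.25,-23.463), length = 13.9
  seg 7: (2.25,-23.463) -> (16.15,-23.463), length = 13.9
  seg 8: (16.15,-23.463) -> (9.2,-11.425), length = 13.9
Total = 89

Answer: 89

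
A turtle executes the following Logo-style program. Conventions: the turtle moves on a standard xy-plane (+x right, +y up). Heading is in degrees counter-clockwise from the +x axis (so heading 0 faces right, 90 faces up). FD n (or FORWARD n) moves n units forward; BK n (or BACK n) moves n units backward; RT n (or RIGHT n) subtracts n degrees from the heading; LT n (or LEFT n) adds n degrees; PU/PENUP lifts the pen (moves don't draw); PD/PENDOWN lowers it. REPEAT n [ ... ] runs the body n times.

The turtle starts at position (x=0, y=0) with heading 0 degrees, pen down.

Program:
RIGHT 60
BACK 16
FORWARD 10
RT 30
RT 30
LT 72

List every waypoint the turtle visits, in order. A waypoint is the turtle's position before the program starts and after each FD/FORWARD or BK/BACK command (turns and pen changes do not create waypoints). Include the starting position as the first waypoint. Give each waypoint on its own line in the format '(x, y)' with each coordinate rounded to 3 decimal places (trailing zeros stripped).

Answer: (0, 0)
(-8, 13.856)
(-3, 5.196)

Derivation:
Executing turtle program step by step:
Start: pos=(0,0), heading=0, pen down
RT 60: heading 0 -> 300
BK 16: (0,0) -> (-8,13.856) [heading=300, draw]
FD 10: (-8,13.856) -> (-3,5.196) [heading=300, draw]
RT 30: heading 300 -> 270
RT 30: heading 270 -> 240
LT 72: heading 240 -> 312
Final: pos=(-3,5.196), heading=312, 2 segment(s) drawn
Waypoints (3 total):
(0, 0)
(-8, 13.856)
(-3, 5.196)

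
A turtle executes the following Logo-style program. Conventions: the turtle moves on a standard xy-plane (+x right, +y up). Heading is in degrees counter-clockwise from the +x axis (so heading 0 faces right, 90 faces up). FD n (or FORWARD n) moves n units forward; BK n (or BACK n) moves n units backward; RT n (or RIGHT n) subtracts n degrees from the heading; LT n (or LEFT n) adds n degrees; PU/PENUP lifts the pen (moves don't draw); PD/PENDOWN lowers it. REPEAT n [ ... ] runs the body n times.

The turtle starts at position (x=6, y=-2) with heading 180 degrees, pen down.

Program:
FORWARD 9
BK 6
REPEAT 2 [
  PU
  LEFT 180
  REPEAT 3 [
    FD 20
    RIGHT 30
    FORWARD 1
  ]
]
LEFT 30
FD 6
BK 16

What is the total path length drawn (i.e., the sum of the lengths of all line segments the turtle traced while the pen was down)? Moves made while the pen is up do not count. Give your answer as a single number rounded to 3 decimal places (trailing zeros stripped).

Executing turtle program step by step:
Start: pos=(6,-2), heading=180, pen down
FD 9: (6,-2) -> (-3,-2) [heading=180, draw]
BK 6: (-3,-2) -> (3,-2) [heading=180, draw]
REPEAT 2 [
  -- iteration 1/2 --
  PU: pen up
  LT 180: heading 180 -> 0
  REPEAT 3 [
    -- iteration 1/3 --
    FD 20: (3,-2) -> (23,-2) [heading=0, move]
    RT 30: heading 0 -> 330
    FD 1: (23,-2) -> (23.866,-2.5) [heading=330, move]
    -- iteration 2/3 --
    FD 20: (23.866,-2.5) -> (41.187,-12.5) [heading=330, move]
    RT 30: heading 330 -> 300
    FD 1: (41.187,-12.5) -> (41.687,-13.366) [heading=300, move]
    -- iteration 3/3 --
    FD 20: (41.687,-13.366) -> (51.687,-30.687) [heading=300, move]
    RT 30: heading 300 -> 270
    FD 1: (51.687,-30.687) -> (51.687,-31.687) [heading=270, move]
  ]
  -- iteration 2/2 --
  PU: pen up
  LT 180: heading 270 -> 90
  REPEAT 3 [
    -- iteration 1/3 --
    FD 20: (51.687,-31.687) -> (51.687,-11.687) [heading=90, move]
    RT 30: heading 90 -> 60
    FD 1: (51.687,-11.687) -> (52.187,-10.821) [heading=60, move]
    -- iteration 2/3 --
    FD 20: (52.187,-10.821) -> (62.187,6.5) [heading=60, move]
    RT 30: heading 60 -> 30
    FD 1: (62.187,6.5) -> (63.053,7) [heading=30, move]
    -- iteration 3/3 --
    FD 20: (63.053,7) -> (80.373,17) [heading=30, move]
    RT 30: heading 30 -> 0
    FD 1: (80.373,17) -> (81.373,17) [heading=0, move]
  ]
]
LT 30: heading 0 -> 30
FD 6: (81.373,17) -> (86.569,20) [heading=30, move]
BK 16: (86.569,20) -> (72.713,12) [heading=30, move]
Final: pos=(72.713,12), heading=30, 2 segment(s) drawn

Segment lengths:
  seg 1: (6,-2) -> (-3,-2), length = 9
  seg 2: (-3,-2) -> (3,-2), length = 6
Total = 15

Answer: 15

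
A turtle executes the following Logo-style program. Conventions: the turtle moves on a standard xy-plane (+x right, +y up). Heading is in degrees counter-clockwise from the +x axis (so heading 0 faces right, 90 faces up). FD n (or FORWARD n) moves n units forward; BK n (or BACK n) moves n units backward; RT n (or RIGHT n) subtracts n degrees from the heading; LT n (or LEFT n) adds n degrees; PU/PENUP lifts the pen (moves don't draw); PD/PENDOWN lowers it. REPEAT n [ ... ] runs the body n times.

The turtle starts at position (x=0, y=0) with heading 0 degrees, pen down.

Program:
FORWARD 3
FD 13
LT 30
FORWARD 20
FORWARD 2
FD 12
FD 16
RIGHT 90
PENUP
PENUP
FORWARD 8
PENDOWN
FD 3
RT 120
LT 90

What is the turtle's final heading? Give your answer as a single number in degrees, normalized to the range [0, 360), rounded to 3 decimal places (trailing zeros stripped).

Answer: 270

Derivation:
Executing turtle program step by step:
Start: pos=(0,0), heading=0, pen down
FD 3: (0,0) -> (3,0) [heading=0, draw]
FD 13: (3,0) -> (16,0) [heading=0, draw]
LT 30: heading 0 -> 30
FD 20: (16,0) -> (33.321,10) [heading=30, draw]
FD 2: (33.321,10) -> (35.053,11) [heading=30, draw]
FD 12: (35.053,11) -> (45.445,17) [heading=30, draw]
FD 16: (45.445,17) -> (59.301,25) [heading=30, draw]
RT 90: heading 30 -> 300
PU: pen up
PU: pen up
FD 8: (59.301,25) -> (63.301,18.072) [heading=300, move]
PD: pen down
FD 3: (63.301,18.072) -> (64.801,15.474) [heading=300, draw]
RT 120: heading 300 -> 180
LT 90: heading 180 -> 270
Final: pos=(64.801,15.474), heading=270, 7 segment(s) drawn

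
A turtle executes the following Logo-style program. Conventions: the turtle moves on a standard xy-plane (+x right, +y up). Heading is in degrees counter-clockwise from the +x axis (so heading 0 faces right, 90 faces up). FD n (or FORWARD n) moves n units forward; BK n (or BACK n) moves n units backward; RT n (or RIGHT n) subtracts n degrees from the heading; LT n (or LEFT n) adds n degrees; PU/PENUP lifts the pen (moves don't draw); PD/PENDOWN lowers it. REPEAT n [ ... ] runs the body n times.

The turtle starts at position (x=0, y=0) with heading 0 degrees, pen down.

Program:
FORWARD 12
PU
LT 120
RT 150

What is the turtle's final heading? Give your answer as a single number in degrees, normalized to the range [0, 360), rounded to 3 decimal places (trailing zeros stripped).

Answer: 330

Derivation:
Executing turtle program step by step:
Start: pos=(0,0), heading=0, pen down
FD 12: (0,0) -> (12,0) [heading=0, draw]
PU: pen up
LT 120: heading 0 -> 120
RT 150: heading 120 -> 330
Final: pos=(12,0), heading=330, 1 segment(s) drawn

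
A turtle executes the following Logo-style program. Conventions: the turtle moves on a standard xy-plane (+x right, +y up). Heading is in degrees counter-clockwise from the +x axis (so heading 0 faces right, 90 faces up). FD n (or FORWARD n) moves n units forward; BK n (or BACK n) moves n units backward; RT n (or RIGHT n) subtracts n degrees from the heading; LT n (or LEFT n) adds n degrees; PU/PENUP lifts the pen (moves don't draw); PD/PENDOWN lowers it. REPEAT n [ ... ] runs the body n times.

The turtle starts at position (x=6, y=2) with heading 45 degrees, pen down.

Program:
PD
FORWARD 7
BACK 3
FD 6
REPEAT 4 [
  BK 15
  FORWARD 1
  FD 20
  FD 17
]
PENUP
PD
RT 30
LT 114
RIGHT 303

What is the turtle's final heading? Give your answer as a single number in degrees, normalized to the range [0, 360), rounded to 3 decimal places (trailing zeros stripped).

Answer: 186

Derivation:
Executing turtle program step by step:
Start: pos=(6,2), heading=45, pen down
PD: pen down
FD 7: (6,2) -> (10.95,6.95) [heading=45, draw]
BK 3: (10.95,6.95) -> (8.828,4.828) [heading=45, draw]
FD 6: (8.828,4.828) -> (13.071,9.071) [heading=45, draw]
REPEAT 4 [
  -- iteration 1/4 --
  BK 15: (13.071,9.071) -> (2.464,-1.536) [heading=45, draw]
  FD 1: (2.464,-1.536) -> (3.172,-0.828) [heading=45, draw]
  FD 20: (3.172,-0.828) -> (17.314,13.314) [heading=45, draw]
  FD 17: (17.314,13.314) -> (29.335,25.335) [heading=45, draw]
  -- iteration 2/4 --
  BK 15: (29.335,25.335) -> (18.728,14.728) [heading=45, draw]
  FD 1: (18.728,14.728) -> (19.435,15.435) [heading=45, draw]
  FD 20: (19.435,15.435) -> (33.577,29.577) [heading=45, draw]
  FD 17: (33.577,29.577) -> (45.598,41.598) [heading=45, draw]
  -- iteration 3/4 --
  BK 15: (45.598,41.598) -> (34.991,30.991) [heading=45, draw]
  FD 1: (34.991,30.991) -> (35.698,31.698) [heading=45, draw]
  FD 20: (35.698,31.698) -> (49.841,45.841) [heading=45, draw]
  FD 17: (49.841,45.841) -> (61.861,57.861) [heading=45, draw]
  -- iteration 4/4 --
  BK 15: (61.861,57.861) -> (51.255,47.255) [heading=45, draw]
  FD 1: (51.255,47.255) -> (51.962,47.962) [heading=45, draw]
  FD 20: (51.962,47.962) -> (66.104,62.104) [heading=45, draw]
  FD 17: (66.104,62.104) -> (78.125,74.125) [heading=45, draw]
]
PU: pen up
PD: pen down
RT 30: heading 45 -> 15
LT 114: heading 15 -> 129
RT 303: heading 129 -> 186
Final: pos=(78.125,74.125), heading=186, 19 segment(s) drawn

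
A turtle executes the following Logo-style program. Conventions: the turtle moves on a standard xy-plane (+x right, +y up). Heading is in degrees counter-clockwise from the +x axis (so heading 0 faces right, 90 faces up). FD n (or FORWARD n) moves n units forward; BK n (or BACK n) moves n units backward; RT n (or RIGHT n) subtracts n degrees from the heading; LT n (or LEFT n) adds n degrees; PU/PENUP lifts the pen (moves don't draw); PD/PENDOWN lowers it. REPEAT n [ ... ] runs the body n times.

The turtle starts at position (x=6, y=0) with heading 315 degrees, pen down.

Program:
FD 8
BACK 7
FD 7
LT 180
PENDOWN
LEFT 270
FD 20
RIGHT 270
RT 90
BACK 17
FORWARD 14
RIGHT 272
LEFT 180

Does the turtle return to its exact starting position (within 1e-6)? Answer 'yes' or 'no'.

Answer: no

Derivation:
Executing turtle program step by step:
Start: pos=(6,0), heading=315, pen down
FD 8: (6,0) -> (11.657,-5.657) [heading=315, draw]
BK 7: (11.657,-5.657) -> (6.707,-0.707) [heading=315, draw]
FD 7: (6.707,-0.707) -> (11.657,-5.657) [heading=315, draw]
LT 180: heading 315 -> 135
PD: pen down
LT 270: heading 135 -> 45
FD 20: (11.657,-5.657) -> (25.799,8.485) [heading=45, draw]
RT 270: heading 45 -> 135
RT 90: heading 135 -> 45
BK 17: (25.799,8.485) -> (13.778,-3.536) [heading=45, draw]
FD 14: (13.778,-3.536) -> (23.678,6.364) [heading=45, draw]
RT 272: heading 45 -> 133
LT 180: heading 133 -> 313
Final: pos=(23.678,6.364), heading=313, 6 segment(s) drawn

Start position: (6, 0)
Final position: (23.678, 6.364)
Distance = 18.788; >= 1e-6 -> NOT closed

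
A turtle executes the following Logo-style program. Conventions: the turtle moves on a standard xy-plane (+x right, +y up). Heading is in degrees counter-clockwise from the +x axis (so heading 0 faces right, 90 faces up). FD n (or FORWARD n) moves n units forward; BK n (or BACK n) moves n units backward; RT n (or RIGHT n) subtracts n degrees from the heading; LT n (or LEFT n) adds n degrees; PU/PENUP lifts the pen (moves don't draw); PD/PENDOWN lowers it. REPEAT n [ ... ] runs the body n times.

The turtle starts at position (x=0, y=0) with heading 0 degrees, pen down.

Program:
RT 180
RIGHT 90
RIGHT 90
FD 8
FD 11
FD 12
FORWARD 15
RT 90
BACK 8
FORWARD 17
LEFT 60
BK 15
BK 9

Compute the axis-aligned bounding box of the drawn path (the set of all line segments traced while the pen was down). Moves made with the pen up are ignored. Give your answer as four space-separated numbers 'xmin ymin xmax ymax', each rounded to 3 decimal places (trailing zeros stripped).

Executing turtle program step by step:
Start: pos=(0,0), heading=0, pen down
RT 180: heading 0 -> 180
RT 90: heading 180 -> 90
RT 90: heading 90 -> 0
FD 8: (0,0) -> (8,0) [heading=0, draw]
FD 11: (8,0) -> (19,0) [heading=0, draw]
FD 12: (19,0) -> (31,0) [heading=0, draw]
FD 15: (31,0) -> (46,0) [heading=0, draw]
RT 90: heading 0 -> 270
BK 8: (46,0) -> (46,8) [heading=270, draw]
FD 17: (46,8) -> (46,-9) [heading=270, draw]
LT 60: heading 270 -> 330
BK 15: (46,-9) -> (33.01,-1.5) [heading=330, draw]
BK 9: (33.01,-1.5) -> (25.215,3) [heading=330, draw]
Final: pos=(25.215,3), heading=330, 8 segment(s) drawn

Segment endpoints: x in {0, 8, 19, 25.215, 31, 33.01, 46, 46}, y in {-9, -1.5, 0, 0, 0, 0, 0, 3, 8}
xmin=0, ymin=-9, xmax=46, ymax=8

Answer: 0 -9 46 8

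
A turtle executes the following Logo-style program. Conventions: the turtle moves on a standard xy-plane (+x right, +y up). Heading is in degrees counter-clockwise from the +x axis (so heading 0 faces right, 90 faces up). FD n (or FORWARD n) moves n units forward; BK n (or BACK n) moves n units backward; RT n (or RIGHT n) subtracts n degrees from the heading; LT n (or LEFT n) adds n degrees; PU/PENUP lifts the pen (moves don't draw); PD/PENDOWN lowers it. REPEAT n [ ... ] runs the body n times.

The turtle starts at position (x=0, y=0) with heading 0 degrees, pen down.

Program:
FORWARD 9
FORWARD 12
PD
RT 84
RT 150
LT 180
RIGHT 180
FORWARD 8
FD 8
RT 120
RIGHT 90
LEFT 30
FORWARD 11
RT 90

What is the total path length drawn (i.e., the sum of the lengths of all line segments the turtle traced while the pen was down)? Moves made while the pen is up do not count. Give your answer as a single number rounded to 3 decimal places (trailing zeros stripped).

Answer: 48

Derivation:
Executing turtle program step by step:
Start: pos=(0,0), heading=0, pen down
FD 9: (0,0) -> (9,0) [heading=0, draw]
FD 12: (9,0) -> (21,0) [heading=0, draw]
PD: pen down
RT 84: heading 0 -> 276
RT 150: heading 276 -> 126
LT 180: heading 126 -> 306
RT 180: heading 306 -> 126
FD 8: (21,0) -> (16.298,6.472) [heading=126, draw]
FD 8: (16.298,6.472) -> (11.595,12.944) [heading=126, draw]
RT 120: heading 126 -> 6
RT 90: heading 6 -> 276
LT 30: heading 276 -> 306
FD 11: (11.595,12.944) -> (18.061,4.045) [heading=306, draw]
RT 90: heading 306 -> 216
Final: pos=(18.061,4.045), heading=216, 5 segment(s) drawn

Segment lengths:
  seg 1: (0,0) -> (9,0), length = 9
  seg 2: (9,0) -> (21,0), length = 12
  seg 3: (21,0) -> (16.298,6.472), length = 8
  seg 4: (16.298,6.472) -> (11.595,12.944), length = 8
  seg 5: (11.595,12.944) -> (18.061,4.045), length = 11
Total = 48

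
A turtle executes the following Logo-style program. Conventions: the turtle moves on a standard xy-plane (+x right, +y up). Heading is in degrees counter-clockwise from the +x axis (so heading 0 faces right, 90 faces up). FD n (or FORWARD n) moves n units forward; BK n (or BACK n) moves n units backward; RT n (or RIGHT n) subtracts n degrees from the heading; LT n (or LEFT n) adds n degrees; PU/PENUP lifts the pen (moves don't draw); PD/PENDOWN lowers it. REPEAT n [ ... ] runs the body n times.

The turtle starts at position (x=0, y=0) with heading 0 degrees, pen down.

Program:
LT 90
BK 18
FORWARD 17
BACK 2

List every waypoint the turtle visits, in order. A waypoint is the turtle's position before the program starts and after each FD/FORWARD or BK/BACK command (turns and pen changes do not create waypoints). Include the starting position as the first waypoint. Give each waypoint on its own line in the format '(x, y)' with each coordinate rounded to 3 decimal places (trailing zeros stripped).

Answer: (0, 0)
(0, -18)
(0, -1)
(0, -3)

Derivation:
Executing turtle program step by step:
Start: pos=(0,0), heading=0, pen down
LT 90: heading 0 -> 90
BK 18: (0,0) -> (0,-18) [heading=90, draw]
FD 17: (0,-18) -> (0,-1) [heading=90, draw]
BK 2: (0,-1) -> (0,-3) [heading=90, draw]
Final: pos=(0,-3), heading=90, 3 segment(s) drawn
Waypoints (4 total):
(0, 0)
(0, -18)
(0, -1)
(0, -3)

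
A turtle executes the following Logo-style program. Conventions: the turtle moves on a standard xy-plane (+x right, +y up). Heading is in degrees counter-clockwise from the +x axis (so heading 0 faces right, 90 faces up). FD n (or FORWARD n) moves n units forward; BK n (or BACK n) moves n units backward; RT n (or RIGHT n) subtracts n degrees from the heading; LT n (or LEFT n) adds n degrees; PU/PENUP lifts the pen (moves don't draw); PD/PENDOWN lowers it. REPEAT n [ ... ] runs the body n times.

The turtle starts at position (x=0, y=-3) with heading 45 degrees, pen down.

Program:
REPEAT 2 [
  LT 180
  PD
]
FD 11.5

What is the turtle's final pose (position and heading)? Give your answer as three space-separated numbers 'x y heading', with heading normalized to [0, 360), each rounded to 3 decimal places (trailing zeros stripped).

Answer: 8.132 5.132 45

Derivation:
Executing turtle program step by step:
Start: pos=(0,-3), heading=45, pen down
REPEAT 2 [
  -- iteration 1/2 --
  LT 180: heading 45 -> 225
  PD: pen down
  -- iteration 2/2 --
  LT 180: heading 225 -> 45
  PD: pen down
]
FD 11.5: (0,-3) -> (8.132,5.132) [heading=45, draw]
Final: pos=(8.132,5.132), heading=45, 1 segment(s) drawn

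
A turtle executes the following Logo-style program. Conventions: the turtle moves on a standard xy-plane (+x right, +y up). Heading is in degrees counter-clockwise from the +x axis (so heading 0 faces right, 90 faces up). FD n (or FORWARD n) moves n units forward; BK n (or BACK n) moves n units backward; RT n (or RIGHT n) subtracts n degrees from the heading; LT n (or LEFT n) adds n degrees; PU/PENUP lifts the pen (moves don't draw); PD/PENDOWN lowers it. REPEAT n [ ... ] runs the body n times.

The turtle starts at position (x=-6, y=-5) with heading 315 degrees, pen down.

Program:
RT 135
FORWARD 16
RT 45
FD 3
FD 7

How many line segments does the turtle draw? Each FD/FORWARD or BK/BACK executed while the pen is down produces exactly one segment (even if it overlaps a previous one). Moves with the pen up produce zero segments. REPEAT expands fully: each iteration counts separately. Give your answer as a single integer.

Executing turtle program step by step:
Start: pos=(-6,-5), heading=315, pen down
RT 135: heading 315 -> 180
FD 16: (-6,-5) -> (-22,-5) [heading=180, draw]
RT 45: heading 180 -> 135
FD 3: (-22,-5) -> (-24.121,-2.879) [heading=135, draw]
FD 7: (-24.121,-2.879) -> (-29.071,2.071) [heading=135, draw]
Final: pos=(-29.071,2.071), heading=135, 3 segment(s) drawn
Segments drawn: 3

Answer: 3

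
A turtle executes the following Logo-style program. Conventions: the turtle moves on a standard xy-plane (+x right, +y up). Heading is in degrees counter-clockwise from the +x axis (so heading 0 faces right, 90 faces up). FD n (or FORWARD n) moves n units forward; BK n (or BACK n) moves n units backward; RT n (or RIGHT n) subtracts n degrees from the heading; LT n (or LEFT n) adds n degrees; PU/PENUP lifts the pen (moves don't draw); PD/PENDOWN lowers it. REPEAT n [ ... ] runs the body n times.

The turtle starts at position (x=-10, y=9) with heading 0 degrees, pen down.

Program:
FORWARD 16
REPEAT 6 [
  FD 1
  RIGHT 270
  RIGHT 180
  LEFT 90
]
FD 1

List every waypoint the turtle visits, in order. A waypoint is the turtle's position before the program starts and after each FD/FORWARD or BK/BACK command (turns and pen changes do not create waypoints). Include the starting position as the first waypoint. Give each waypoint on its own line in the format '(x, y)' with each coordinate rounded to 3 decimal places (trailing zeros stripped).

Executing turtle program step by step:
Start: pos=(-10,9), heading=0, pen down
FD 16: (-10,9) -> (6,9) [heading=0, draw]
REPEAT 6 [
  -- iteration 1/6 --
  FD 1: (6,9) -> (7,9) [heading=0, draw]
  RT 270: heading 0 -> 90
  RT 180: heading 90 -> 270
  LT 90: heading 270 -> 0
  -- iteration 2/6 --
  FD 1: (7,9) -> (8,9) [heading=0, draw]
  RT 270: heading 0 -> 90
  RT 180: heading 90 -> 270
  LT 90: heading 270 -> 0
  -- iteration 3/6 --
  FD 1: (8,9) -> (9,9) [heading=0, draw]
  RT 270: heading 0 -> 90
  RT 180: heading 90 -> 270
  LT 90: heading 270 -> 0
  -- iteration 4/6 --
  FD 1: (9,9) -> (10,9) [heading=0, draw]
  RT 270: heading 0 -> 90
  RT 180: heading 90 -> 270
  LT 90: heading 270 -> 0
  -- iteration 5/6 --
  FD 1: (10,9) -> (11,9) [heading=0, draw]
  RT 270: heading 0 -> 90
  RT 180: heading 90 -> 270
  LT 90: heading 270 -> 0
  -- iteration 6/6 --
  FD 1: (11,9) -> (12,9) [heading=0, draw]
  RT 270: heading 0 -> 90
  RT 180: heading 90 -> 270
  LT 90: heading 270 -> 0
]
FD 1: (12,9) -> (13,9) [heading=0, draw]
Final: pos=(13,9), heading=0, 8 segment(s) drawn
Waypoints (9 total):
(-10, 9)
(6, 9)
(7, 9)
(8, 9)
(9, 9)
(10, 9)
(11, 9)
(12, 9)
(13, 9)

Answer: (-10, 9)
(6, 9)
(7, 9)
(8, 9)
(9, 9)
(10, 9)
(11, 9)
(12, 9)
(13, 9)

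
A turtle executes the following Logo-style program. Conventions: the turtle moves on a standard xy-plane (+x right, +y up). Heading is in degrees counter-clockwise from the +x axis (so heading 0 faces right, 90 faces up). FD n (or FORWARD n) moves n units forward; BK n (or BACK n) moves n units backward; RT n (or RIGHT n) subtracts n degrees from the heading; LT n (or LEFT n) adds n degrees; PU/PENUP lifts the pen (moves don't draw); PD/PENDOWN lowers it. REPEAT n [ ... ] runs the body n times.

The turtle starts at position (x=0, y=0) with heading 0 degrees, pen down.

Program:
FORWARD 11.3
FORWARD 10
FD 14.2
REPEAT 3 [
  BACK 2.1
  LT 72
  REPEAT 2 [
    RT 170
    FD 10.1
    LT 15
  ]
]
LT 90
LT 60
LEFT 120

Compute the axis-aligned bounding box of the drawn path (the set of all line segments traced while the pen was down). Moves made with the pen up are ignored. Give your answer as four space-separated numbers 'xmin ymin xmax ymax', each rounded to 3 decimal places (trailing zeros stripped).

Executing turtle program step by step:
Start: pos=(0,0), heading=0, pen down
FD 11.3: (0,0) -> (11.3,0) [heading=0, draw]
FD 10: (11.3,0) -> (21.3,0) [heading=0, draw]
FD 14.2: (21.3,0) -> (35.5,0) [heading=0, draw]
REPEAT 3 [
  -- iteration 1/3 --
  BK 2.1: (35.5,0) -> (33.4,0) [heading=0, draw]
  LT 72: heading 0 -> 72
  REPEAT 2 [
    -- iteration 1/2 --
    RT 170: heading 72 -> 262
    FD 10.1: (33.4,0) -> (31.994,-10.002) [heading=262, draw]
    LT 15: heading 262 -> 277
    -- iteration 2/2 --
    RT 170: heading 277 -> 107
    FD 10.1: (31.994,-10.002) -> (29.041,-0.343) [heading=107, draw]
    LT 15: heading 107 -> 122
  ]
  -- iteration 2/3 --
  BK 2.1: (29.041,-0.343) -> (30.154,-2.124) [heading=122, draw]
  LT 72: heading 122 -> 194
  REPEAT 2 [
    -- iteration 1/2 --
    RT 170: heading 194 -> 24
    FD 10.1: (30.154,-2.124) -> (39.381,1.984) [heading=24, draw]
    LT 15: heading 24 -> 39
    -- iteration 2/2 --
    RT 170: heading 39 -> 229
    FD 10.1: (39.381,1.984) -> (32.755,-5.638) [heading=229, draw]
    LT 15: heading 229 -> 244
  ]
  -- iteration 3/3 --
  BK 2.1: (32.755,-5.638) -> (33.675,-3.751) [heading=244, draw]
  LT 72: heading 244 -> 316
  REPEAT 2 [
    -- iteration 1/2 --
    RT 170: heading 316 -> 146
    FD 10.1: (33.675,-3.751) -> (25.302,1.897) [heading=146, draw]
    LT 15: heading 146 -> 161
    -- iteration 2/2 --
    RT 170: heading 161 -> 351
    FD 10.1: (25.302,1.897) -> (35.278,0.317) [heading=351, draw]
    LT 15: heading 351 -> 6
  ]
]
LT 90: heading 6 -> 96
LT 60: heading 96 -> 156
LT 120: heading 156 -> 276
Final: pos=(35.278,0.317), heading=276, 12 segment(s) drawn

Segment endpoints: x in {0, 11.3, 21.3, 25.302, 29.041, 30.154, 31.994, 32.755, 33.4, 33.675, 35.278, 35.5, 39.381}, y in {-10.002, -5.638, -3.751, -2.124, -0.343, 0, 0.317, 1.897, 1.984}
xmin=0, ymin=-10.002, xmax=39.381, ymax=1.984

Answer: 0 -10.002 39.381 1.984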